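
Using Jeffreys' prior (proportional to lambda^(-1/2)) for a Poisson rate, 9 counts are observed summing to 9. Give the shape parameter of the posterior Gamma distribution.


Conjugate update: Gamma(prior_shape + S, prior_rate + n).
Prior shape = 0.5, prior rate = 0.
Posterior shape = 0.5 + S = 0.5 + 9 = 9.5

9.5


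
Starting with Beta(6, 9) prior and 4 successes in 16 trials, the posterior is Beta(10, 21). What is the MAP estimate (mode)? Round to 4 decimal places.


The mode of Beta(a, b) when a > 1 and b > 1 is (a-1)/(a+b-2)
= (10 - 1) / (10 + 21 - 2)
= 9 / 29
= 0.3103

0.3103


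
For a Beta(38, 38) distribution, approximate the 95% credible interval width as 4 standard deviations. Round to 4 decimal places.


Variance of Beta(a,b) = ab / ((a+b)^2 * (a+b+1))
= 38*38 / ((76)^2 * 77)
= 0.0032
SD = sqrt(0.0032) = 0.057
Width = 4 * SD = 0.2279

0.2279


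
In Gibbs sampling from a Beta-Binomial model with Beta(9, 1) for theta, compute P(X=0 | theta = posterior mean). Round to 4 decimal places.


Posterior mean = alpha/(alpha+beta) = 9/10 = 0.9
P(X=0|theta=mean) = 1 - theta = 0.1

0.1


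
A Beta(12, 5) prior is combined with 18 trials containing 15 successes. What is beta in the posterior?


In conjugate updating:
beta_posterior = beta_prior + (n - k)
= 5 + (18 - 15)
= 5 + 3 = 8

8


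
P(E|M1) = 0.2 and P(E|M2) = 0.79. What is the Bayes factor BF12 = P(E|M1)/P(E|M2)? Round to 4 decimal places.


Bayes factor BF12 = P(E|M1) / P(E|M2)
= 0.2 / 0.79
= 0.2532

0.2532


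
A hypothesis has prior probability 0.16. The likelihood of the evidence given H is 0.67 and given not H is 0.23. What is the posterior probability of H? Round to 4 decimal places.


Using Bayes' theorem:
P(E) = 0.16 * 0.67 + 0.84 * 0.23
P(E) = 0.3004
P(H|E) = (0.16 * 0.67) / 0.3004 = 0.3569

0.3569


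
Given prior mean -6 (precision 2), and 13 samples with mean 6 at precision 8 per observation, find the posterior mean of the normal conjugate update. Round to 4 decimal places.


The posterior mean is a precision-weighted average of prior and data.
Post. prec. = 2 + 104 = 106
Post. mean = (-12 + 624)/106 = 612/106 = 5.7736

5.7736


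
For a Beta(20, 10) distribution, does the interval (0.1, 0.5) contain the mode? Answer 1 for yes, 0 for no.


Mode of Beta(a,b) = (a-1)/(a+b-2)
= (20-1)/(20+10-2) = 0.6786
Check: 0.1 <= 0.6786 <= 0.5?
Result: 0

0


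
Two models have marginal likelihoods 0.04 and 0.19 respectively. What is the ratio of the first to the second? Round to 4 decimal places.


Evidence ratio = 0.04 / 0.19
= 0.2105

0.2105


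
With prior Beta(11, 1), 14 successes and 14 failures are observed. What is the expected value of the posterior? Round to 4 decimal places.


Posterior = Beta(25, 15)
E[theta] = alpha/(alpha+beta)
= 25/40 = 0.625

0.625


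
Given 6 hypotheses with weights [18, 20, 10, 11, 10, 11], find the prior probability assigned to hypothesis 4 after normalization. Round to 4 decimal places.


To normalize, divide each weight by the sum of all weights.
Sum = 80
Prior(H4) = 11/80 = 0.1375

0.1375


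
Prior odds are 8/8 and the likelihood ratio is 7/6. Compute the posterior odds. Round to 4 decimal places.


Posterior odds = prior odds * likelihood ratio
= (8/8) * (7/6)
= 56 / 48
= 1.1667

1.1667


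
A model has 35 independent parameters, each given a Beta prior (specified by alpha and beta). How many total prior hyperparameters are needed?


Each Beta prior needs 2 hyperparameters (alpha and beta).
Total = 2 * 35 = 70

70


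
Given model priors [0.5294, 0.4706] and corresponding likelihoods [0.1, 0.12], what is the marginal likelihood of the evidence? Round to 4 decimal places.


P(E) = sum_i P(M_i) P(E|M_i)
= 0.0529 + 0.0565
= 0.1094

0.1094


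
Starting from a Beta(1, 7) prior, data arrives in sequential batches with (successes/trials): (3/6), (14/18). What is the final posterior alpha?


In sequential Bayesian updating, we sum all successes.
Total successes = 17
Final alpha = 1 + 17 = 18

18


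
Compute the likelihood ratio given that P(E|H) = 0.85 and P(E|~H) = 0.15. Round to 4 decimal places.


LR = P(E|H) / P(E|~H)
= 0.85 / 0.15 = 5.6667

5.6667


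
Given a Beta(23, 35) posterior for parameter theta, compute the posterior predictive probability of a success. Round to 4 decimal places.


For a Beta-Bernoulli model, the predictive probability is the mean:
P(success) = 23/(23+35) = 23/58 = 0.3966

0.3966


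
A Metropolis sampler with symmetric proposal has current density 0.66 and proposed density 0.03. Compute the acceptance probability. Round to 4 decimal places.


For symmetric proposals, acceptance = min(1, pi(x*)/pi(x))
= min(1, 0.03/0.66)
= min(1, 0.0455) = 0.0455

0.0455


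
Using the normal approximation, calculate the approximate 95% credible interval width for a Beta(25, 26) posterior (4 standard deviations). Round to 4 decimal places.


Var(Beta) = 25*26/(51^2 * 52) = 0.0048
SD = 0.0693
Width ~ 4*SD = 0.2773

0.2773


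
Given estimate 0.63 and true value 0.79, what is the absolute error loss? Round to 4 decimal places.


Absolute error = |estimate - true|
= |-0.16| = 0.16

0.16


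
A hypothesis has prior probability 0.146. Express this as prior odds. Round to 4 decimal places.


Odds = P(H) / P(not H) = 0.146 / 0.854
= 0.171

0.171


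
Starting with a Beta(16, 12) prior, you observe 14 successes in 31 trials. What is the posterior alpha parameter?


For a Beta-Binomial conjugate model:
Posterior alpha = prior alpha + number of successes
= 16 + 14 = 30

30


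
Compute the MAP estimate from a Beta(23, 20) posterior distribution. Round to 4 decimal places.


MAP = mode of Beta distribution
= (alpha - 1)/(alpha + beta - 2)
= (23-1)/(23+20-2)
= 22/41 = 0.5366

0.5366


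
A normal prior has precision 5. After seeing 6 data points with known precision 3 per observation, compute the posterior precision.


In the conjugate normal model, precisions add:
tau_posterior = tau_prior + n * tau_data
= 5 + 6*3 = 23

23


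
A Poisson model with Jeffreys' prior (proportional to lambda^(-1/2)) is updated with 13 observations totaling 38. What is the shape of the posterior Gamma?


Posterior = Gamma(0.5 + S, n)
= Gamma(0.5 + 38, 13)
Posterior shape = 0.5 + S = 0.5 + 38 = 38.5

38.5


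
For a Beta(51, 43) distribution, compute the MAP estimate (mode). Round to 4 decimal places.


MAP = mode = (a-1)/(a+b-2)
= (51-1)/(51+43-2)
= 50/92 = 0.5435

0.5435


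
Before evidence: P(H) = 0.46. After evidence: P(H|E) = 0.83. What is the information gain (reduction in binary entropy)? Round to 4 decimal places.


Prior entropy = 0.9954
Posterior entropy = 0.6577
Information gain = 0.9954 - 0.6577 = 0.3377

0.3377


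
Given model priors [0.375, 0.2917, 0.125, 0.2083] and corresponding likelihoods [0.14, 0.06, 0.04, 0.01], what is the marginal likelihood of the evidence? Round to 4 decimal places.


P(E) = sum_i P(M_i) P(E|M_i)
= 0.0525 + 0.0175 + 0.005 + 0.0021
= 0.0771

0.0771


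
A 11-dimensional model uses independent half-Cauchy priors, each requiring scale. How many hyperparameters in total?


Per parameter: 1 (scale).
Total = 11 * 1 = 11

11


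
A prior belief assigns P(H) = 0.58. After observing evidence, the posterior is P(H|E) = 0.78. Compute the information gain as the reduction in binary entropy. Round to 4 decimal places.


H(prior) = -0.58*log2(0.58) - 0.42*log2(0.42)
= 0.9815
H(post) = -0.78*log2(0.78) - 0.22*log2(0.22)
= 0.7602
IG = 0.9815 - 0.7602 = 0.2213

0.2213


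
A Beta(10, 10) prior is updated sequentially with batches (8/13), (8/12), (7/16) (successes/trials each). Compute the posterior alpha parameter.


Sequential conjugate updating is equivalent to a single batch update.
Total successes across all batches = 23
alpha_posterior = alpha_prior + total_successes = 10 + 23
= 33

33


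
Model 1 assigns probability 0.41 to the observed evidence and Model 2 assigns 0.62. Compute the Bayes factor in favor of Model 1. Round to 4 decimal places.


BF = P(data|M1) / P(data|M2)
= 0.41 / 0.62 = 0.6613

0.6613


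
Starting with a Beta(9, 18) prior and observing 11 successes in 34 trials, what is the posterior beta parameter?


Posterior beta = prior beta + failures
Failures = 34 - 11 = 23
beta_post = 18 + 23 = 41

41


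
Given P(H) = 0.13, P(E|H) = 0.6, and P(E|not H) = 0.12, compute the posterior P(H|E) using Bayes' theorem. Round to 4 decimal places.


By Bayes' theorem: P(H|E) = P(E|H)*P(H) / P(E)
P(E) = P(E|H)*P(H) + P(E|not H)*P(not H)
P(E) = 0.6*0.13 + 0.12*0.87 = 0.1824
P(H|E) = 0.6*0.13 / 0.1824 = 0.4276

0.4276


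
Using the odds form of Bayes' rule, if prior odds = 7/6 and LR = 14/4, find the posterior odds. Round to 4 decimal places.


Bayes' rule in odds form: posterior odds = prior odds * LR
= (7 * 14) / (6 * 4)
= 98/24 = 4.0833

4.0833


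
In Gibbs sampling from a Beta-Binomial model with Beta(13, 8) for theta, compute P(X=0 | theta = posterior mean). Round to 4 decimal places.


Posterior mean = alpha/(alpha+beta) = 13/21 = 0.619
P(X=0|theta=mean) = 1 - theta = 0.381

0.381


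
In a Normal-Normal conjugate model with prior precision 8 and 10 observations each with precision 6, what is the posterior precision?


Posterior precision = prior precision + n * observation precision
= 8 + 10 * 6
= 8 + 60 = 68

68


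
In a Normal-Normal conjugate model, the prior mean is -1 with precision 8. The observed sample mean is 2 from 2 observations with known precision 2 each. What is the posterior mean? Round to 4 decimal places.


Posterior precision = tau0 + n*tau = 8 + 2*2 = 12
Posterior mean = (tau0*mu0 + n*tau*xbar) / posterior_precision
= (8*-1 + 2*2*2) / 12
= 0 / 12 = 0.0

0.0


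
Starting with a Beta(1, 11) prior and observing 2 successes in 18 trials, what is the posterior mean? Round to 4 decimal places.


Posterior parameters: alpha = 1 + 2 = 3
beta = 11 + 16 = 27
Posterior mean = alpha / (alpha + beta) = 3 / 30
= 0.1

0.1


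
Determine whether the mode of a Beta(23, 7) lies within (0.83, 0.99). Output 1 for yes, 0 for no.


First find the mode: (a-1)/(a+b-2) = 0.7857
Is 0.7857 in (0.83, 0.99)? 0

0


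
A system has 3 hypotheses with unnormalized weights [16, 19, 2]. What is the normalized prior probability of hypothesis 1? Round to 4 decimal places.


The normalized prior is the weight divided by the total.
Total weight = 37
P(H1) = 16 / 37 = 0.4324

0.4324


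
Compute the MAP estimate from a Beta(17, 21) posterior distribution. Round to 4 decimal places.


MAP = mode of Beta distribution
= (alpha - 1)/(alpha + beta - 2)
= (17-1)/(17+21-2)
= 16/36 = 0.4444

0.4444


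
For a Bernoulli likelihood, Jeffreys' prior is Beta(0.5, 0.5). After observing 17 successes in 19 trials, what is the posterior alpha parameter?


Jeffreys' prior for Bernoulli is Beta(0.5, 0.5).
Posterior is Beta(0.5 + k, 0.5 + n - k).
Posterior alpha = 0.5 + k = 0.5 + 17 = 17.5

17.5


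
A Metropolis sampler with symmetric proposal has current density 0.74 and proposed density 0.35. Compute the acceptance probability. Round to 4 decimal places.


For symmetric proposals, acceptance = min(1, pi(x*)/pi(x))
= min(1, 0.35/0.74)
= min(1, 0.473) = 0.473

0.473


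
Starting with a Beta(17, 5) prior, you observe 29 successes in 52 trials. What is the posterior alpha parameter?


For a Beta-Binomial conjugate model:
Posterior alpha = prior alpha + number of successes
= 17 + 29 = 46

46


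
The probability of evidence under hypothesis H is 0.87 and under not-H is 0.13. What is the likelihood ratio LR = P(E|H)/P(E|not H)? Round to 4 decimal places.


LR = 0.87 / 0.13
= 6.6923

6.6923


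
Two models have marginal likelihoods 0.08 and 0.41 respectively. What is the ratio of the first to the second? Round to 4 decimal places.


Evidence ratio = 0.08 / 0.41
= 0.1951

0.1951


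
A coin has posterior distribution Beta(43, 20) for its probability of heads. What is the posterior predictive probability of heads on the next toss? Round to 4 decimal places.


Posterior predictive = E[theta] = alpha/(alpha+beta)
= 43/63
= 0.6825

0.6825


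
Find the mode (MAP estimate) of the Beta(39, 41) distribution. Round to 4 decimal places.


For Beta(a,b) with a,b > 1:
Mode = (a-1)/(a+b-2) = (39-1)/(80-2)
= 38/78 = 0.4872

0.4872


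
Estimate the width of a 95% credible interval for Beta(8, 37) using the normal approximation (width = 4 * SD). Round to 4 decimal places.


For Beta(a,b): Var = ab/((a+b)^2(a+b+1))
Var = 0.0032, SD = 0.0564
Approximate 95% CI width = 4 * 0.0564 = 0.2255

0.2255


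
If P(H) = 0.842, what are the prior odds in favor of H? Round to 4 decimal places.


Prior odds = P(H) / (1 - P(H))
= 0.842 / 0.158
= 5.3291

5.3291


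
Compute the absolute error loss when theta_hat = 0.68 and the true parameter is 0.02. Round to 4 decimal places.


L = |theta_hat - theta_true|
= |0.68 - 0.02| = 0.66

0.66


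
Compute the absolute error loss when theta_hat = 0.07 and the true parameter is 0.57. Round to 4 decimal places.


L = |theta_hat - theta_true|
= |0.07 - 0.57| = 0.5

0.5


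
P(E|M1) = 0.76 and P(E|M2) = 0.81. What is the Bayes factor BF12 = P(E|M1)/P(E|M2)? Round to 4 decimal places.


Bayes factor BF12 = P(E|M1) / P(E|M2)
= 0.76 / 0.81
= 0.9383

0.9383


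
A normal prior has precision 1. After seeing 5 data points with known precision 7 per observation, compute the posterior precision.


In the conjugate normal model, precisions add:
tau_posterior = tau_prior + n * tau_data
= 1 + 5*7 = 36

36


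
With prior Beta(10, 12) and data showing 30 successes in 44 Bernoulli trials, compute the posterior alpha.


Conjugate update: alpha_posterior = alpha_prior + k
= 10 + 30 = 40

40


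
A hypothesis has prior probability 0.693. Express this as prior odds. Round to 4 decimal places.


Odds = P(H) / P(not H) = 0.693 / 0.307
= 2.2573

2.2573


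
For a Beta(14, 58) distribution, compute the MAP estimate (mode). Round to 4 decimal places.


MAP = mode = (a-1)/(a+b-2)
= (14-1)/(14+58-2)
= 13/70 = 0.1857

0.1857


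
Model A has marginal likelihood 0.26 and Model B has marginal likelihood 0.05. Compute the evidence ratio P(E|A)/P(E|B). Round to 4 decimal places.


Evidence ratio = P(E|A) / P(E|B)
= 0.26 / 0.05
= 5.2

5.2


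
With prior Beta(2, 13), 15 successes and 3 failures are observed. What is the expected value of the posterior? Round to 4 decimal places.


Posterior = Beta(17, 16)
E[theta] = alpha/(alpha+beta)
= 17/33 = 0.5152

0.5152


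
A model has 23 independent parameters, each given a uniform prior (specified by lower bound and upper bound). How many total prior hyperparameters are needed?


Each uniform prior needs 2 hyperparameters (lower bound and upper bound).
Total = 2 * 23 = 46

46


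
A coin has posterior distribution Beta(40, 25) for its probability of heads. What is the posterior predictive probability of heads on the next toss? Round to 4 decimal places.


Posterior predictive = E[theta] = alpha/(alpha+beta)
= 40/65
= 0.6154

0.6154


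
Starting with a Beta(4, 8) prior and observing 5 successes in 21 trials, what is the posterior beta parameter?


Posterior beta = prior beta + failures
Failures = 21 - 5 = 16
beta_post = 8 + 16 = 24

24


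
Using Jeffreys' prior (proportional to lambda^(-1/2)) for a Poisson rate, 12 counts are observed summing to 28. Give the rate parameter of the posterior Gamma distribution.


Conjugate update: Gamma(prior_shape + S, prior_rate + n).
Prior shape = 0.5, prior rate = 0.
Posterior rate = 0 + n = 12

12.0


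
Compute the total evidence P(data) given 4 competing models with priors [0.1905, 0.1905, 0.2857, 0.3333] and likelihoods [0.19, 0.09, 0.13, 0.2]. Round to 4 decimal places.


Marginal likelihood = sum P(model_i) * P(data|model_i)
Model 1: 0.1905 * 0.19 = 0.0362
Model 2: 0.1905 * 0.09 = 0.0171
Model 3: 0.2857 * 0.13 = 0.0371
Model 4: 0.3333 * 0.2 = 0.0667
Total = 0.1571

0.1571


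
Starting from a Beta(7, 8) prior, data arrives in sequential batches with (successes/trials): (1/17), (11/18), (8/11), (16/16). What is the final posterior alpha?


In sequential Bayesian updating, we sum all successes.
Total successes = 36
Final alpha = 7 + 36 = 43

43


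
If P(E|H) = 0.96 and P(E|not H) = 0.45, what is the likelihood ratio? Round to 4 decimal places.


Likelihood ratio = P(E|H) / P(E|not H)
= 0.96 / 0.45
= 2.1333

2.1333


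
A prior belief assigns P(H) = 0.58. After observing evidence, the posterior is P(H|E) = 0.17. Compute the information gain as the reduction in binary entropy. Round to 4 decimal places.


H(prior) = -0.58*log2(0.58) - 0.42*log2(0.42)
= 0.9815
H(post) = -0.17*log2(0.17) - 0.83*log2(0.83)
= 0.6577
IG = 0.9815 - 0.6577 = 0.3237

0.3237


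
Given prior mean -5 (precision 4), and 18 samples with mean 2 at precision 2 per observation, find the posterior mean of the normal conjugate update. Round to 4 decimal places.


The posterior mean is a precision-weighted average of prior and data.
Post. prec. = 4 + 36 = 40
Post. mean = (-20 + 72)/40 = 52/40 = 1.3

1.3


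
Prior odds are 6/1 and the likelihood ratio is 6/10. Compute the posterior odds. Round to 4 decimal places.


Posterior odds = prior odds * likelihood ratio
= (6/1) * (6/10)
= 36 / 10
= 3.6

3.6


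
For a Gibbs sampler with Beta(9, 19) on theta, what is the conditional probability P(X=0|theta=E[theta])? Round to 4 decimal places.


E[theta] = 9/(9+19) = 0.3214
P(X=0|theta) = 1 - theta = 0.6786

0.6786


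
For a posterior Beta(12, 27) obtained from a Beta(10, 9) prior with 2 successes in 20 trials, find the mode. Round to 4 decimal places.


Mode = (alpha - 1) / (alpha + beta - 2)
= 11 / 37
= 0.2973

0.2973


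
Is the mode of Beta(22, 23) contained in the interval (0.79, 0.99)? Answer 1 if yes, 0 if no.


Mode = (a-1)/(a+b-2) = 21/43 = 0.4884
Interval: (0.79, 0.99)
Contains mode? 0

0


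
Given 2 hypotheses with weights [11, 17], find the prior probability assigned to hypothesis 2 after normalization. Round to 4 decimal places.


To normalize, divide each weight by the sum of all weights.
Sum = 28
Prior(H2) = 17/28 = 0.6071

0.6071


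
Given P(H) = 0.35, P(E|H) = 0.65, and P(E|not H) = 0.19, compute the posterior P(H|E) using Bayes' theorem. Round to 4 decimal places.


By Bayes' theorem: P(H|E) = P(E|H)*P(H) / P(E)
P(E) = P(E|H)*P(H) + P(E|not H)*P(not H)
P(E) = 0.65*0.35 + 0.19*0.65 = 0.351
P(H|E) = 0.65*0.35 / 0.351 = 0.6481

0.6481


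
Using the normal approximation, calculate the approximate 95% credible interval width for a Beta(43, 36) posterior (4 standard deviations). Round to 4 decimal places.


Var(Beta) = 43*36/(79^2 * 80) = 0.0031
SD = 0.0557
Width ~ 4*SD = 0.2227

0.2227


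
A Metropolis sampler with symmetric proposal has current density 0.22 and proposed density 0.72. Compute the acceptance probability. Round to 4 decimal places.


For symmetric proposals, acceptance = min(1, pi(x*)/pi(x))
= min(1, 0.72/0.22)
= min(1, 3.2727) = 1.0

1.0


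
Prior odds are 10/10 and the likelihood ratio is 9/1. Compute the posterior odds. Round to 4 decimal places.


Posterior odds = prior odds * likelihood ratio
= (10/10) * (9/1)
= 90 / 10
= 9.0

9.0


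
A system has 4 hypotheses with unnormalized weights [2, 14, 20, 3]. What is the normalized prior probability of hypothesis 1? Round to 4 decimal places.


The normalized prior is the weight divided by the total.
Total weight = 39
P(H1) = 2 / 39 = 0.0513

0.0513


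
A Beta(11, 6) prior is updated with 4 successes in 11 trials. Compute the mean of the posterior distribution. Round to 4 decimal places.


After update: Beta(15, 13)
Mean = 15 / (15 + 13) = 15 / 28
= 0.5357

0.5357


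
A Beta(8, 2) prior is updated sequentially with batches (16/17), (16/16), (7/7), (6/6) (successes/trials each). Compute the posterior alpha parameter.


Sequential conjugate updating is equivalent to a single batch update.
Total successes across all batches = 45
alpha_posterior = alpha_prior + total_successes = 8 + 45
= 53

53


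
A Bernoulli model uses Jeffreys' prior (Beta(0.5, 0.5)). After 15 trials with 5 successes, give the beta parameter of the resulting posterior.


Posterior = Beta(prior_alpha + successes, prior_beta + failures)
= Beta(0.5 + 5, 0.5 + 10)
Posterior beta = 0.5 + (n - k) = 0.5 + 10 = 10.5

10.5


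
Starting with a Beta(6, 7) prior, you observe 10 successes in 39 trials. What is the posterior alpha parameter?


For a Beta-Binomial conjugate model:
Posterior alpha = prior alpha + number of successes
= 6 + 10 = 16

16


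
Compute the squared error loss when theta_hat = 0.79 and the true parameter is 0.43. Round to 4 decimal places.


L = (theta_hat - theta_true)^2
= (0.79 - 0.43)^2
= 0.36^2 = 0.1296

0.1296


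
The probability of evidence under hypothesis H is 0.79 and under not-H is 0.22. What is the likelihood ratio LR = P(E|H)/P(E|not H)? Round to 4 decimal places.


LR = 0.79 / 0.22
= 3.5909

3.5909


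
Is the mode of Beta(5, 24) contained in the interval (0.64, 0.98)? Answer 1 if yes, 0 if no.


Mode = (a-1)/(a+b-2) = 4/27 = 0.1481
Interval: (0.64, 0.98)
Contains mode? 0

0


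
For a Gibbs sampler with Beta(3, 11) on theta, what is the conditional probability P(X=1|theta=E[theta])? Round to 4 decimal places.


E[theta] = 3/(3+11) = 0.2143
P(X=1|theta) = theta = 0.2143

0.2143


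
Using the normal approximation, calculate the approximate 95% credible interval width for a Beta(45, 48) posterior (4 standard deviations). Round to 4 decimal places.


Var(Beta) = 45*48/(93^2 * 94) = 0.0027
SD = 0.0515
Width ~ 4*SD = 0.2062

0.2062


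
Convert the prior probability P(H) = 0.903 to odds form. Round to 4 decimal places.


P(not H) = 1 - 0.903 = 0.097
Odds = 0.903 / 0.097 = 9.3093

9.3093


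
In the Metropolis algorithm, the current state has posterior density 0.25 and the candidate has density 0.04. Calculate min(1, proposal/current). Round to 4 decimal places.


Ratio = 0.04/0.25 = 0.16
Acceptance probability = min(1, 0.16)
= 0.16

0.16


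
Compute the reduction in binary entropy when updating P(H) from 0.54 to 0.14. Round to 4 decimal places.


H_before = -p*log2(p) - (1-p)*log2(1-p) for p=0.54: 0.9954
H_after for p=0.14: 0.5842
Reduction = 0.9954 - 0.5842 = 0.4111

0.4111


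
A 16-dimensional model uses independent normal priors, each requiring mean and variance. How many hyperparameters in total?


Per parameter: 2 (mean and variance).
Total = 16 * 2 = 32

32


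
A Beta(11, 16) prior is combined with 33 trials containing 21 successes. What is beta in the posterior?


In conjugate updating:
beta_posterior = beta_prior + (n - k)
= 16 + (33 - 21)
= 16 + 12 = 28

28


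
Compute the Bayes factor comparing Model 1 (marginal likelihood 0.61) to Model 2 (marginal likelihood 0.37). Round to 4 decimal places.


BF12 = marginal likelihood of M1 / marginal likelihood of M2
= 0.61/0.37
= 1.6486

1.6486


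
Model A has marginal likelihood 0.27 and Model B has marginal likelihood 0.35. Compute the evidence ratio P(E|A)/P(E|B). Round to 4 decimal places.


Evidence ratio = P(E|A) / P(E|B)
= 0.27 / 0.35
= 0.7714

0.7714


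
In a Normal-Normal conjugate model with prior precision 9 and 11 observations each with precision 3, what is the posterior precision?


Posterior precision = prior precision + n * observation precision
= 9 + 11 * 3
= 9 + 33 = 42

42


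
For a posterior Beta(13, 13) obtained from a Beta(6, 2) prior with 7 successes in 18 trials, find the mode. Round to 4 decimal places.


Mode = (alpha - 1) / (alpha + beta - 2)
= 12 / 24
= 0.5

0.5


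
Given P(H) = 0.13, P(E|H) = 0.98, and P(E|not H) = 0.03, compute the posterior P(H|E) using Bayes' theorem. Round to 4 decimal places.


By Bayes' theorem: P(H|E) = P(E|H)*P(H) / P(E)
P(E) = P(E|H)*P(H) + P(E|not H)*P(not H)
P(E) = 0.98*0.13 + 0.03*0.87 = 0.1535
P(H|E) = 0.98*0.13 / 0.1535 = 0.83

0.83


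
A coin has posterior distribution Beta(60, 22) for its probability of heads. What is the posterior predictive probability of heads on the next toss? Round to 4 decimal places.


Posterior predictive = E[theta] = alpha/(alpha+beta)
= 60/82
= 0.7317

0.7317


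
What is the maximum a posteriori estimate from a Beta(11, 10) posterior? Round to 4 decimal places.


The MAP estimate equals the mode of the distribution.
Mode of Beta(a,b) = (a-1)/(a+b-2)
= 10/19
= 0.5263

0.5263


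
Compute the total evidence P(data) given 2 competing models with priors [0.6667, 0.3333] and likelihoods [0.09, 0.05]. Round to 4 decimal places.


Marginal likelihood = sum P(model_i) * P(data|model_i)
Model 1: 0.6667 * 0.09 = 0.06
Model 2: 0.3333 * 0.05 = 0.0167
Total = 0.0767

0.0767


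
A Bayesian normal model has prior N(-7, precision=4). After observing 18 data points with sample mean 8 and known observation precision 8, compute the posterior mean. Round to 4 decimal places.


Posterior mean = (prior_precision * prior_mean + n * data_precision * data_mean) / (prior_precision + n * data_precision)
Numerator = 4*-7 + 18*8*8 = 1124
Denominator = 4 + 18*8 = 148
Posterior mean = 7.5946

7.5946


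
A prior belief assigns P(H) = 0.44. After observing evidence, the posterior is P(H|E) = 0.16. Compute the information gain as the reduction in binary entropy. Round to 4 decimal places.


H(prior) = -0.44*log2(0.44) - 0.56*log2(0.56)
= 0.9896
H(post) = -0.16*log2(0.16) - 0.84*log2(0.84)
= 0.6343
IG = 0.9896 - 0.6343 = 0.3553

0.3553


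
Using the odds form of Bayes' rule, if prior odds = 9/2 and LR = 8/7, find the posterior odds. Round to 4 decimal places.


Bayes' rule in odds form: posterior odds = prior odds * LR
= (9 * 8) / (2 * 7)
= 72/14 = 5.1429

5.1429


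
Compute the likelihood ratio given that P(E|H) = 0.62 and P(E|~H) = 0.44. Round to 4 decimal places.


LR = P(E|H) / P(E|~H)
= 0.62 / 0.44 = 1.4091

1.4091


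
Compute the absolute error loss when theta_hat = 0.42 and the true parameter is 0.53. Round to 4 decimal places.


L = |theta_hat - theta_true|
= |0.42 - 0.53| = 0.11

0.11


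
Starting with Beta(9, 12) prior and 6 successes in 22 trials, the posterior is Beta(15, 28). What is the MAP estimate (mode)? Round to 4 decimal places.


The mode of Beta(a, b) when a > 1 and b > 1 is (a-1)/(a+b-2)
= (15 - 1) / (15 + 28 - 2)
= 14 / 41
= 0.3415

0.3415


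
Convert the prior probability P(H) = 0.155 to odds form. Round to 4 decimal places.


P(not H) = 1 - 0.155 = 0.845
Odds = 0.155 / 0.845 = 0.1834

0.1834


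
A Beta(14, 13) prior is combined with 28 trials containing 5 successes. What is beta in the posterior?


In conjugate updating:
beta_posterior = beta_prior + (n - k)
= 13 + (28 - 5)
= 13 + 23 = 36

36


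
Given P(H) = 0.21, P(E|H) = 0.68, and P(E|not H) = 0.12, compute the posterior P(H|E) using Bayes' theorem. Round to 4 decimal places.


By Bayes' theorem: P(H|E) = P(E|H)*P(H) / P(E)
P(E) = P(E|H)*P(H) + P(E|not H)*P(not H)
P(E) = 0.68*0.21 + 0.12*0.79 = 0.2376
P(H|E) = 0.68*0.21 / 0.2376 = 0.601

0.601


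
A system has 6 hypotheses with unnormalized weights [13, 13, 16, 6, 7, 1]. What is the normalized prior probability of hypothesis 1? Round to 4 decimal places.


The normalized prior is the weight divided by the total.
Total weight = 56
P(H1) = 13 / 56 = 0.2321

0.2321


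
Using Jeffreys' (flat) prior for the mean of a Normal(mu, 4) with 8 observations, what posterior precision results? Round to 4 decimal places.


Flat prior means prior precision is 0.
Posterior precision = n / sigma^2 = 8/4 = 2.0

2.0


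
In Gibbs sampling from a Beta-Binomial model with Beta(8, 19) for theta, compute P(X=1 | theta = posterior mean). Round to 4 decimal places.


Posterior mean = alpha/(alpha+beta) = 8/27 = 0.2963
P(X=1|theta=mean) = theta = 0.2963

0.2963


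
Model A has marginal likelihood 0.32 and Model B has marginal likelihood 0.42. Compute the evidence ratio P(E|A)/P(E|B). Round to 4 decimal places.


Evidence ratio = P(E|A) / P(E|B)
= 0.32 / 0.42
= 0.7619

0.7619


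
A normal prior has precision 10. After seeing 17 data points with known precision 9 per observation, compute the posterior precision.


In the conjugate normal model, precisions add:
tau_posterior = tau_prior + n * tau_data
= 10 + 17*9 = 163

163


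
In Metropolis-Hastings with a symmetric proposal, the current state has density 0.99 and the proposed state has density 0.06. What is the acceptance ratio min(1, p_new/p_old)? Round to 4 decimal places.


Ratio = p_new / p_old = 0.06 / 0.99 = 0.0606
Acceptance = min(1, 0.0606) = 0.0606

0.0606


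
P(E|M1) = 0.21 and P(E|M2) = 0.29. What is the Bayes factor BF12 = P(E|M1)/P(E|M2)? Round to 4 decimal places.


Bayes factor BF12 = P(E|M1) / P(E|M2)
= 0.21 / 0.29
= 0.7241

0.7241


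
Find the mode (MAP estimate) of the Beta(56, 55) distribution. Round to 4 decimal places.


For Beta(a,b) with a,b > 1:
Mode = (a-1)/(a+b-2) = (56-1)/(111-2)
= 55/109 = 0.5046

0.5046


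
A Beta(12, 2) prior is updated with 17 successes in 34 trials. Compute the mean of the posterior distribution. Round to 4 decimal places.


After update: Beta(29, 19)
Mean = 29 / (29 + 19) = 29 / 48
= 0.6042

0.6042


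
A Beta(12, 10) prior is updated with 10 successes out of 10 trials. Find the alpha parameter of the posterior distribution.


In the Beta-Binomial conjugate update:
alpha_post = alpha_prior + successes
= 12 + 10
= 22

22


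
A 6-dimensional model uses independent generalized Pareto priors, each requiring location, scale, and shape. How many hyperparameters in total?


Per parameter: 3 (location, scale, and shape).
Total = 6 * 3 = 18

18


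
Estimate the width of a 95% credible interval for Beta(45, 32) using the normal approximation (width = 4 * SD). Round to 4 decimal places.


For Beta(a,b): Var = ab/((a+b)^2(a+b+1))
Var = 0.0031, SD = 0.0558
Approximate 95% CI width = 4 * 0.0558 = 0.2232

0.2232


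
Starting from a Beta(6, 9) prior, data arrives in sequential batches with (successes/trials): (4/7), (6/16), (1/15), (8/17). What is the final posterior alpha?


In sequential Bayesian updating, we sum all successes.
Total successes = 19
Final alpha = 6 + 19 = 25

25


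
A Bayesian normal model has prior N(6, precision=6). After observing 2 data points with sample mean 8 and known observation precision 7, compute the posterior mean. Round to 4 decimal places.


Posterior mean = (prior_precision * prior_mean + n * data_precision * data_mean) / (prior_precision + n * data_precision)
Numerator = 6*6 + 2*7*8 = 148
Denominator = 6 + 2*7 = 20
Posterior mean = 7.4

7.4


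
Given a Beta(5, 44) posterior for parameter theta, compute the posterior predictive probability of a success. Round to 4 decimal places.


For a Beta-Bernoulli model, the predictive probability is the mean:
P(success) = 5/(5+44) = 5/49 = 0.102

0.102


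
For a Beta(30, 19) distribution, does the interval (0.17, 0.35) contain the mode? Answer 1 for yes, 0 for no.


Mode of Beta(a,b) = (a-1)/(a+b-2)
= (30-1)/(30+19-2) = 0.617
Check: 0.17 <= 0.617 <= 0.35?
Result: 0

0


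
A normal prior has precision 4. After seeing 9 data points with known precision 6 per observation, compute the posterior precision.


In the conjugate normal model, precisions add:
tau_posterior = tau_prior + n * tau_data
= 4 + 9*6 = 58

58


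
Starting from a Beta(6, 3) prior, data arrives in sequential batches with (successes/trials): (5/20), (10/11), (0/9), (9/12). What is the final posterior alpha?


In sequential Bayesian updating, we sum all successes.
Total successes = 24
Final alpha = 6 + 24 = 30

30


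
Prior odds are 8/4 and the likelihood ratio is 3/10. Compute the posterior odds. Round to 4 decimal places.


Posterior odds = prior odds * likelihood ratio
= (8/4) * (3/10)
= 24 / 40
= 0.6

0.6


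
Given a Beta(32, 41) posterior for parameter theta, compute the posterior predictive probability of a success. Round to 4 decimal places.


For a Beta-Bernoulli model, the predictive probability is the mean:
P(success) = 32/(32+41) = 32/73 = 0.4384

0.4384


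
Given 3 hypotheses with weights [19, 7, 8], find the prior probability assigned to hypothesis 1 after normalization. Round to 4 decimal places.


To normalize, divide each weight by the sum of all weights.
Sum = 34
Prior(H1) = 19/34 = 0.5588

0.5588


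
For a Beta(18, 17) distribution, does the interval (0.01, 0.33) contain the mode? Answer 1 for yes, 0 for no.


Mode of Beta(a,b) = (a-1)/(a+b-2)
= (18-1)/(18+17-2) = 0.5152
Check: 0.01 <= 0.5152 <= 0.33?
Result: 0

0


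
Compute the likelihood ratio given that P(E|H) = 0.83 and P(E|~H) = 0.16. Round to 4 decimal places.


LR = P(E|H) / P(E|~H)
= 0.83 / 0.16 = 5.1875

5.1875


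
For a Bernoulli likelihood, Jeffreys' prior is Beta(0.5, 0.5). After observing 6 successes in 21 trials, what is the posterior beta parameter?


Jeffreys' prior for Bernoulli is Beta(0.5, 0.5).
Posterior is Beta(0.5 + k, 0.5 + n - k).
Posterior beta = 0.5 + (n - k) = 0.5 + 15 = 15.5

15.5


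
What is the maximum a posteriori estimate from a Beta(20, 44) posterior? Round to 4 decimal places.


The MAP estimate equals the mode of the distribution.
Mode of Beta(a,b) = (a-1)/(a+b-2)
= 19/62
= 0.3065

0.3065


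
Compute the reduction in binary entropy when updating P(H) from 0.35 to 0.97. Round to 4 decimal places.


H_before = -p*log2(p) - (1-p)*log2(1-p) for p=0.35: 0.9341
H_after for p=0.97: 0.1944
Reduction = 0.9341 - 0.1944 = 0.7397

0.7397


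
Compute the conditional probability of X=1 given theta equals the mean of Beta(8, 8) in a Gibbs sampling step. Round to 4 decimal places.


Mean of Beta(8, 8) = 0.5
P(X=1 | theta=0.5) = 0.5

0.5


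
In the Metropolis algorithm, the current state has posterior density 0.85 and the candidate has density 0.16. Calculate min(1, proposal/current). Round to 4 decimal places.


Ratio = 0.16/0.85 = 0.1882
Acceptance probability = min(1, 0.1882)
= 0.1882

0.1882


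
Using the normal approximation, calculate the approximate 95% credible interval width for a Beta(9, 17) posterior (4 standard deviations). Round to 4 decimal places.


Var(Beta) = 9*17/(26^2 * 27) = 0.0084
SD = 0.0916
Width ~ 4*SD = 0.3662

0.3662


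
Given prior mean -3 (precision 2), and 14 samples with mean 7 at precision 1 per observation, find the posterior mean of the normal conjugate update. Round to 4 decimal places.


The posterior mean is a precision-weighted average of prior and data.
Post. prec. = 2 + 14 = 16
Post. mean = (-6 + 98)/16 = 92/16 = 5.75

5.75


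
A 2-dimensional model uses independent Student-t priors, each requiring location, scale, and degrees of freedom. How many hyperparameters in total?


Per parameter: 3 (location, scale, and degrees of freedom).
Total = 2 * 3 = 6

6


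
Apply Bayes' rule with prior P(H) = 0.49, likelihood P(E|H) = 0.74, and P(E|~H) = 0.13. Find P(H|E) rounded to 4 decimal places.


Step 1: Compute marginal P(E) = P(E|H)P(H) + P(E|~H)P(~H)
= 0.74*0.49 + 0.13*0.51 = 0.4289
Step 2: P(H|E) = P(E|H)P(H)/P(E) = 0.3626/0.4289
= 0.8454

0.8454


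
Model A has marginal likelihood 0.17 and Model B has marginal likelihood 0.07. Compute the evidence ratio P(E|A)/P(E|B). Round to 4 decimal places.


Evidence ratio = P(E|A) / P(E|B)
= 0.17 / 0.07
= 2.4286

2.4286


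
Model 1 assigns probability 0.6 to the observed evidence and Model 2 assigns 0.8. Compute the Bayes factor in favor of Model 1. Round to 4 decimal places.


BF = P(data|M1) / P(data|M2)
= 0.6 / 0.8 = 0.75

0.75


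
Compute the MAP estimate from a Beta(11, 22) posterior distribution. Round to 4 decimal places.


MAP = mode of Beta distribution
= (alpha - 1)/(alpha + beta - 2)
= (11-1)/(11+22-2)
= 10/31 = 0.3226

0.3226


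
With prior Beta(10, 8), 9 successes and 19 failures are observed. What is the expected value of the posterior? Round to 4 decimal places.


Posterior = Beta(19, 27)
E[theta] = alpha/(alpha+beta)
= 19/46 = 0.413

0.413


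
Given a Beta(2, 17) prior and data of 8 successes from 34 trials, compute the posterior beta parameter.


Number of failures = 34 - 8 = 26
Posterior beta = 17 + 26 = 43

43


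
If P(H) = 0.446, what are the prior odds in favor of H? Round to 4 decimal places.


Prior odds = P(H) / (1 - P(H))
= 0.446 / 0.554
= 0.8051

0.8051


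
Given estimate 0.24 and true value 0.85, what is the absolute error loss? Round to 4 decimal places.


Absolute error = |estimate - true|
= |-0.61| = 0.61

0.61


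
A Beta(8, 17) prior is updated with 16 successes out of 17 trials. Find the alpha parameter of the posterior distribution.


In the Beta-Binomial conjugate update:
alpha_post = alpha_prior + successes
= 8 + 16
= 24

24


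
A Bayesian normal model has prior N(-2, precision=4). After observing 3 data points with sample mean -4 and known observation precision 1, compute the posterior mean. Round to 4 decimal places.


Posterior mean = (prior_precision * prior_mean + n * data_precision * data_mean) / (prior_precision + n * data_precision)
Numerator = 4*-2 + 3*1*-4 = -20
Denominator = 4 + 3*1 = 7
Posterior mean = -2.8571

-2.8571


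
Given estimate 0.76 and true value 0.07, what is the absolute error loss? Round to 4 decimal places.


Absolute error = |estimate - true|
= |0.69| = 0.69

0.69


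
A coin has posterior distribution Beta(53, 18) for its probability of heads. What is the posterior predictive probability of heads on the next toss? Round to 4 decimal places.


Posterior predictive = E[theta] = alpha/(alpha+beta)
= 53/71
= 0.7465

0.7465


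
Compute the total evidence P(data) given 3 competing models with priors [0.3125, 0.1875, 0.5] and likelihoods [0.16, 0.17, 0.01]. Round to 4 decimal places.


Marginal likelihood = sum P(model_i) * P(data|model_i)
Model 1: 0.3125 * 0.16 = 0.05
Model 2: 0.1875 * 0.17 = 0.0319
Model 3: 0.5 * 0.01 = 0.005
Total = 0.0869

0.0869


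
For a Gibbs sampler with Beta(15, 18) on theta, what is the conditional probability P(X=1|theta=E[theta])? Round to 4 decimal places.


E[theta] = 15/(15+18) = 0.4545
P(X=1|theta) = theta = 0.4545

0.4545


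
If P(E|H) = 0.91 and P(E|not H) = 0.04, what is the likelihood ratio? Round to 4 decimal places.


Likelihood ratio = P(E|H) / P(E|not H)
= 0.91 / 0.04
= 22.75

22.75


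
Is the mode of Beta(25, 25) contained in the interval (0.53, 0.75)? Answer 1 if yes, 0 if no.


Mode = (a-1)/(a+b-2) = 24/48 = 0.5
Interval: (0.53, 0.75)
Contains mode? 0

0


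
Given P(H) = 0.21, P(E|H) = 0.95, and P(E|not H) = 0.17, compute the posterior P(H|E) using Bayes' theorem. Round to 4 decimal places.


By Bayes' theorem: P(H|E) = P(E|H)*P(H) / P(E)
P(E) = P(E|H)*P(H) + P(E|not H)*P(not H)
P(E) = 0.95*0.21 + 0.17*0.79 = 0.3338
P(H|E) = 0.95*0.21 / 0.3338 = 0.5977

0.5977


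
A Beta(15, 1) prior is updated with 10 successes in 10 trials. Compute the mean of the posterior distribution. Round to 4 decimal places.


After update: Beta(25, 1)
Mean = 25 / (25 + 1) = 25 / 26
= 0.9615

0.9615


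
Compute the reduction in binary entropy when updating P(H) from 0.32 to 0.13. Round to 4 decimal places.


H_before = -p*log2(p) - (1-p)*log2(1-p) for p=0.32: 0.9044
H_after for p=0.13: 0.5574
Reduction = 0.9044 - 0.5574 = 0.3469

0.3469


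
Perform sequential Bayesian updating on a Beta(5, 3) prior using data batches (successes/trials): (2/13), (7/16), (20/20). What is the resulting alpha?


Accumulate successes: 29
Posterior alpha = prior alpha + sum of successes
= 5 + 29 = 34

34
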